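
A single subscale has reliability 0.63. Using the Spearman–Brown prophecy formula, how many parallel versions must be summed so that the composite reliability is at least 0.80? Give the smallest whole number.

3

k ≥ ρ*(1−ρ₁)/(ρ₁(1−ρ*)) = 0.80·0.37 / (0.63·0.20) = 2.349.
Smallest integer k = 3.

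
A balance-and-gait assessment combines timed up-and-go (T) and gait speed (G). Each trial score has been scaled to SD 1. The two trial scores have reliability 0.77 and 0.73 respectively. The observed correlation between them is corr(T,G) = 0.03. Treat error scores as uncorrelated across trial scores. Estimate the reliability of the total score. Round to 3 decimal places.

Var(T+G) = 2 + 2·[0.03] = 2 + 0.06 = 2.06.
Because errors are independent across components, Cov(Tᵢ,Tⱼ) = Cov(Xᵢ,Xⱼ); the off-diagonal part of the true-score variance is the same as above.
True-score variance = [0.77 + 0.73] + 0.06 = 1.5 + 0.06 = 1.56.
Reliability = 1.56 / 2.06 = 0.757.

0.757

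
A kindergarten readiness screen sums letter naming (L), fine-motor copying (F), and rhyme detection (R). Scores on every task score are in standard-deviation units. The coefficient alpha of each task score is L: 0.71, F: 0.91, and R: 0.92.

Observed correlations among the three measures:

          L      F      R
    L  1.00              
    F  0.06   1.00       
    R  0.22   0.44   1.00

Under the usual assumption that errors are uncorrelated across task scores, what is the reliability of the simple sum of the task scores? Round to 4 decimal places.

Var(L+F+R) = 3 + 2·[0.06 + 0.22 + 0.44] = 3 + 1.44 = 4.44.
Because errors are independent across components, Cov(Tᵢ,Tⱼ) = Cov(Xᵢ,Xⱼ); the off-diagonal part of the true-score variance is the same as above.
True-score variance = [0.71 + 0.91 + 0.92] + 1.44 = 2.54 + 1.44 = 3.98.
Reliability = 3.98 / 4.44 = 0.8964.

0.8964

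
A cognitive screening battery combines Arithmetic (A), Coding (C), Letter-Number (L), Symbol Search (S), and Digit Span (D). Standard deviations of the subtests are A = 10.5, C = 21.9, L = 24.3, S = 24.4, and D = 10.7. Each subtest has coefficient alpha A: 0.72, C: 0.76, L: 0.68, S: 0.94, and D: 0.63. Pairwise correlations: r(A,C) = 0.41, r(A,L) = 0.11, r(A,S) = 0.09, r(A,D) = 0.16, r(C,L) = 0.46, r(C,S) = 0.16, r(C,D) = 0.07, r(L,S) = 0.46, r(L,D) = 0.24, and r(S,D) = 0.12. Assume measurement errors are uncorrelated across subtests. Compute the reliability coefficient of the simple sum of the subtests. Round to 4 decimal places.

0.8866

Var(A+C+L+S+D) = 10.5² + 21.9² + 24.3² + 24.4² + 10.7² + 2·[10.5·21.9·0.41 + 10.5·24.3·0.11 + 10.5·24.4·0.09 + 10.5·10.7·0.16 + 21.9·24.3·0.46 + 21.9·24.4·0.16 + 21.9·10.7·0.07 + 24.3·24.4·0.46 + 24.3·10.7·0.24 + 24.4·10.7·0.12] = 1890.2 + 1753.11 = 3643.31.
With uncorrelated errors the cross-covariances are all true-score covariance, so they carry over unchanged; only the diagonal terms shrink to ρᵢσᵢ².
True-score variance = [10.5²·0.72 + 21.9²·0.76 + 24.3²·0.68 + 24.4²·0.94 + 10.7²·0.63] + 1753.11 = 1477.18 + 1753.11 = 3230.29.
Reliability = 3230.29 / 3643.31 = 0.8866.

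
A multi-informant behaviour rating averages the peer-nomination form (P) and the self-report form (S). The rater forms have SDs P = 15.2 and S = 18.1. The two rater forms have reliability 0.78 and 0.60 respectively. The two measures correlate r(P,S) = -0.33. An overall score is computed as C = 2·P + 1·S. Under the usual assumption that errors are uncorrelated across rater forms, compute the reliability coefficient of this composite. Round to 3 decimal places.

Var(C) = 2²·15.2² + 18.1² + 2·[2·15.2·18.1·(-0.33)] = 1251.77 − 363.158 = 888.612.
Under uncorrelated errors the observed covariances equal the true-score covariances, so only the own-variance terms attenuate.
True-score variance = [2²·15.2²·0.78 + 18.1²·0.60] − 363.158 = 917.411 − 363.158 = 554.252.
Reliability = 554.252 / 888.612 = 0.624.

0.624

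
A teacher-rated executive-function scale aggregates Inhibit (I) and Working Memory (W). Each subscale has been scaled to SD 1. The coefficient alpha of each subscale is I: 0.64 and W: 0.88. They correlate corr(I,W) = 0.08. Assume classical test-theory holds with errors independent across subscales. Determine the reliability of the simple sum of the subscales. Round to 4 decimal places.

Var(I+W) = 2 + 2·[0.08] = 2 + 0.16 = 2.16.
Because errors are independent across components, Cov(Tᵢ,Tⱼ) = Cov(Xᵢ,Xⱼ); the off-diagonal part of the true-score variance is the same as above.
True-score variance = [0.64 + 0.88] + 0.16 = 1.52 + 0.16 = 1.68.
Reliability = 1.68 / 2.16 = 0.7778.

0.7778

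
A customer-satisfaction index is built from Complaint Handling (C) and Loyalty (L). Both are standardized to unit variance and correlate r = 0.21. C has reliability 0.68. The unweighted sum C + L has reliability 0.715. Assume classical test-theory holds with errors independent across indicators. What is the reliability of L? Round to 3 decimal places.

Var(C+L) = 2 + 2·0.21 = 2.420.
True-score variance = ρ_C + ρ_L + 2·0.21, so 0.715 = (0.68 + ρ_L + 0.42) / 2.420.
ρ_L = 0.715·2.420 − 0.68 − 0.42 = 0.630.

0.630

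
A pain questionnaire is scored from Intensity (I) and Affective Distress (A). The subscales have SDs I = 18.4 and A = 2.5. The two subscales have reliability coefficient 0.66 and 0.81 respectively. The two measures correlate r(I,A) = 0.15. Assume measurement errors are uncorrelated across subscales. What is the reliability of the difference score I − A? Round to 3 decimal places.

0.649

Var(I−A) = 18.4² + 2.5² − 2·18.4·2.5·0.15 = 344.81 − 13.8 = 331.01.
Under uncorrelated errors the observed covariances equal the true-score covariances, so only the own-variance terms attenuate.
True-score variance = [18.4²·0.66 + 2.5²·0.81] − 13.8 = 228.512 − 13.8 = 214.712.
Reliability = 214.712 / 331.01 = 0.649.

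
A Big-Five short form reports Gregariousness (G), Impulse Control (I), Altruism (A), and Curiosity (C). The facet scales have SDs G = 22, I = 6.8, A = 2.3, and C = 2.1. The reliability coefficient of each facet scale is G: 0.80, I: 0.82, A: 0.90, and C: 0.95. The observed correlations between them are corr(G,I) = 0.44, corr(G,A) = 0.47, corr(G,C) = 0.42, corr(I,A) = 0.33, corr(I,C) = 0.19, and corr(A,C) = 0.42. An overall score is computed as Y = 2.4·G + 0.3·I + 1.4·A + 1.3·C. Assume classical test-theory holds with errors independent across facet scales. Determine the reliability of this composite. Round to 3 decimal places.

Var(Y) = 2.4²·22² + 0.3²·6.8² + 1.4²·2.3² + 1.3²·2.1² + 2·[0.72·22·6.8·0.44 + 3.36·22·2.3·0.47 + 3.12·22·2.1·0.42 + 0.42·6.8·2.3·0.33 + 0.39·6.8·2.1·0.19 + 1.82·2.3·2.1·0.42] = 2809.82 + 389.518 = 3199.34.
Because errors are independent across components, Cov(Tᵢ,Tⱼ) = Cov(Xᵢ,Xⱼ); the off-diagonal part of the true-score variance is the same as above.
True-score variance = [2.4²·22²·0.80 + 0.3²·6.8²·0.82 + 1.4²·2.3²·0.90 + 1.3²·2.1²·0.95] + 389.518 = 2250.1 + 389.518 = 2639.61.
Reliability = 2639.61 / 3199.34 = 0.825.

0.825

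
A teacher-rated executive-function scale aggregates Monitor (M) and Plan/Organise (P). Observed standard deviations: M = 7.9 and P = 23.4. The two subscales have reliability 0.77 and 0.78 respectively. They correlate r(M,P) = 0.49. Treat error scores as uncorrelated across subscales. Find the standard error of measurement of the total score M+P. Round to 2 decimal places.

11.61

Var(total) = 609.97 + 181.163 = 791.133.
True-score variance = 475.152 + 181.163 = 656.315, so reliability = 0.8296.
Error variance = 791.133 − 656.315 = 134.817; SEM = √134.817 = 11.61.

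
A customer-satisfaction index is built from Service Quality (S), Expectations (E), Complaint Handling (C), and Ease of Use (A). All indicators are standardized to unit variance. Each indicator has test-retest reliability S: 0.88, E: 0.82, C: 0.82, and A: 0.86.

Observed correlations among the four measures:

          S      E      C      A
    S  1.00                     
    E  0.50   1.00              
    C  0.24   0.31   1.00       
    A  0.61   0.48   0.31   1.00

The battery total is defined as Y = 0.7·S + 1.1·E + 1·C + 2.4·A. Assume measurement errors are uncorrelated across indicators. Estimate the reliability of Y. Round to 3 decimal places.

Var(Y) = 0.7² + 1.1² + 1 + 2.4² + 2·[0.77·0.50 + 0.7·0.24 + 1.68·0.61 + 1.1·0.31 + 2.64·0.48 + 2.4·0.31] = 8.46 + 7.86 = 16.32.
Under uncorrelated errors the observed covariances equal the true-score covariances, so only the own-variance terms attenuate.
True-score variance = [0.7²·0.88 + 1.1²·0.82 + 0.82 + 2.4²·0.86] + 7.86 = 7.197 + 7.86 = 15.057.
Reliability = 15.057 / 16.32 = 0.923.

0.923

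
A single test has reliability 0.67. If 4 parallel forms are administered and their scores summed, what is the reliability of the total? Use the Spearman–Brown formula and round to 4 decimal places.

ρ_k = kρ / (1 + (k−1)ρ) = 4·0.67 / (1 + 3·0.67) = 2.680 / 3.010 = 0.8904.

0.8904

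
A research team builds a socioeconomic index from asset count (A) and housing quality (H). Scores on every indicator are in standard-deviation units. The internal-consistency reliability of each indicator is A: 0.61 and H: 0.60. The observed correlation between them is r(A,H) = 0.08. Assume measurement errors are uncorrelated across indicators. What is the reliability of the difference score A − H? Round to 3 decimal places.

Var(A−H) = 1 + 1 − 2·0.08 = 2 − 0.16 = 1.84.
Because errors are independent across components, Cov(Tᵢ,Tⱼ) = Cov(Xᵢ,Xⱼ); the off-diagonal part of the true-score variance is the same as above.
True-score variance = [0.61 + 0.60] − 0.16 = 1.21 − 0.16 = 1.05.
Reliability = 1.05 / 1.84 = 0.571.

0.571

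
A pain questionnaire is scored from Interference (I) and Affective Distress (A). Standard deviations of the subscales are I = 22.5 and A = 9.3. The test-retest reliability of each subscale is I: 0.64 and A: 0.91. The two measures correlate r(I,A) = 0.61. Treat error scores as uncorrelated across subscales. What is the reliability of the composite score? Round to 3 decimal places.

0.776

Var(I+A) = 22.5² + 9.3² + 2·[22.5·9.3·0.61] = 592.74 + 255.285 = 848.025.
Under uncorrelated errors the observed covariances equal the true-score covariances, so only the own-variance terms attenuate.
True-score variance = [22.5²·0.64 + 9.3²·0.91] + 255.285 = 402.706 + 255.285 = 657.991.
Reliability = 657.991 / 848.025 = 0.776.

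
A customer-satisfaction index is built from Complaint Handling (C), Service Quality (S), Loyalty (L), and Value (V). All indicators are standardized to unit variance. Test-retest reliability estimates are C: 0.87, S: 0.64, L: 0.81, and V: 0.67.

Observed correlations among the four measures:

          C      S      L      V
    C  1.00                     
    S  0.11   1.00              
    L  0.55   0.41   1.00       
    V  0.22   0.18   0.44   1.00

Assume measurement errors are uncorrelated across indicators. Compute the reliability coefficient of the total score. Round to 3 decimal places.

Var(C+S+L+V) = 4 + 2·[0.11 + 0.55 + 0.22 + 0.41 + 0.18 + 0.44] = 4 + 3.82 = 7.82.
With uncorrelated errors the cross-covariances are all true-score covariance, so they carry over unchanged; only the diagonal terms shrink to ρᵢσᵢ².
True-score variance = [0.87 + 0.64 + 0.81 + 0.67] + 3.82 = 2.99 + 3.82 = 6.81.
Reliability = 6.81 / 7.82 = 0.871.

0.871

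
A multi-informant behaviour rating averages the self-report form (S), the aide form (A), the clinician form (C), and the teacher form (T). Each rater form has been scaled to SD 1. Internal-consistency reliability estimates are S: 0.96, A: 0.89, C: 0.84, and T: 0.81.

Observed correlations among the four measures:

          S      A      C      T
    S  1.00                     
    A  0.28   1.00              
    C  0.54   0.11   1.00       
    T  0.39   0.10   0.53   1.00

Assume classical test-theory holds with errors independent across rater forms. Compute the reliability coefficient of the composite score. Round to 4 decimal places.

0.9367

Var(S+A+C+T) = 4 + 2·[0.28 + 0.54 + 0.39 + 0.11 + 0.10 + 0.53] = 4 + 3.9 = 7.9.
Under uncorrelated errors the observed covariances equal the true-score covariances, so only the own-variance terms attenuate.
True-score variance = [0.96 + 0.89 + 0.84 + 0.81] + 3.9 = 3.5 + 3.9 = 7.4.
Reliability = 7.4 / 7.9 = 0.9367.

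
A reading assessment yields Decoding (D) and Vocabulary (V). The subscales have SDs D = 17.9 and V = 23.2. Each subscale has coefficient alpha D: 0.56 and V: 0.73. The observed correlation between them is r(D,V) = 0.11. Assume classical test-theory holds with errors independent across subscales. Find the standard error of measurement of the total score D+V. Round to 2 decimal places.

Var(total) = 858.65 + 91.3616 = 950.012.
True-score variance = 572.345 + 91.3616 = 663.706, so reliability = 0.6986.
Error variance = 950.012 − 663.706 = 286.305; SEM = √286.305 = 16.92.

16.92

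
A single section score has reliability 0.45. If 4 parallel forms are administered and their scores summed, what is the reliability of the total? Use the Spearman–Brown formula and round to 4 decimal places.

0.7660

ρ_k = kρ / (1 + (k−1)ρ) = 4·0.45 / (1 + 3·0.45) = 1.800 / 2.350 = 0.7660.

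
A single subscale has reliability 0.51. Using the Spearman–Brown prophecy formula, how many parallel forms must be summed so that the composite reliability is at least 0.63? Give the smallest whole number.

2

k ≥ ρ*(1−ρ₁)/(ρ₁(1−ρ*)) = 0.63·0.49 / (0.51·0.37) = 1.636.
Smallest integer k = 2.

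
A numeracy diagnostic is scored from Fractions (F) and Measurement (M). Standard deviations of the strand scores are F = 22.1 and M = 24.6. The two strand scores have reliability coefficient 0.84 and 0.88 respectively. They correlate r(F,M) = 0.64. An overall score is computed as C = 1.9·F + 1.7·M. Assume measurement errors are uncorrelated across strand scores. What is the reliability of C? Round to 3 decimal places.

Var(C) = 1.9²·22.1² + 1.7²·24.6² + 2·[3.23·22.1·24.6·0.64] = 3512.07 + 2247.71 = 5759.78.
Because errors are independent across components, Cov(Tᵢ,Tⱼ) = Cov(Xᵢ,Xⱼ); the off-diagonal part of the true-score variance is the same as above.
True-score variance = [1.9²·22.1²·0.84 + 1.7²·24.6²·0.88] + 2247.71 = 3020.1 + 2247.71 = 5267.81.
Reliability = 5267.81 / 5759.78 = 0.915.

0.915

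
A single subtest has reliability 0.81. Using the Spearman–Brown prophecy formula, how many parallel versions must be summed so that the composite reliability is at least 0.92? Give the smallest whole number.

k ≥ ρ*(1−ρ₁)/(ρ₁(1−ρ*)) = 0.92·0.19 / (0.81·0.08) = 2.698.
Smallest integer k = 3.

3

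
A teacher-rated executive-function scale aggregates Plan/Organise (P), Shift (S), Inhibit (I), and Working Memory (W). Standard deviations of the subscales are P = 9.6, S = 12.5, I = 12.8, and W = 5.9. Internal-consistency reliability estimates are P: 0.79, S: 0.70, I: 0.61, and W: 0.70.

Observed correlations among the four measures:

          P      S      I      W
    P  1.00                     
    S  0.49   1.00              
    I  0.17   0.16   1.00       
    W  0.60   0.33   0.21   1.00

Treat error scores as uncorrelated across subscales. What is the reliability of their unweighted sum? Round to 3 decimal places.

Var(P+S+I+W) = 9.6² + 12.5² + 12.8² + 5.9² + 2·[9.6·12.5·0.49 + 9.6·12.8·0.17 + 9.6·5.9·0.60 + 12.5·12.8·0.16 + 12.5·5.9·0.33 + 12.8·5.9·0.21] = 447.06 + 358.941 = 806.001.
Under uncorrelated errors the observed covariances equal the true-score covariances, so only the own-variance terms attenuate.
True-score variance = [9.6²·0.79 + 12.5²·0.70 + 12.8²·0.61 + 5.9²·0.70] + 358.941 = 306.491 + 358.941 = 665.431.
Reliability = 665.431 / 806.001 = 0.826.

0.826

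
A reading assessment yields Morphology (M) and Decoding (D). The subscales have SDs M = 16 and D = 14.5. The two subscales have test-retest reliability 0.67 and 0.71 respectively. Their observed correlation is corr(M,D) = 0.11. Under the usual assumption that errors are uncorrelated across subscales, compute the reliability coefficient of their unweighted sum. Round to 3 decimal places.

0.719

Var(M+D) = 16² + 14.5² + 2·[16·14.5·0.11] = 466.25 + 51.04 = 517.29.
Because errors are independent across components, Cov(Tᵢ,Tⱼ) = Cov(Xᵢ,Xⱼ); the off-diagonal part of the true-score variance is the same as above.
True-score variance = [16²·0.67 + 14.5²·0.71] + 51.04 = 320.798 + 51.04 = 371.838.
Reliability = 371.838 / 517.29 = 0.719.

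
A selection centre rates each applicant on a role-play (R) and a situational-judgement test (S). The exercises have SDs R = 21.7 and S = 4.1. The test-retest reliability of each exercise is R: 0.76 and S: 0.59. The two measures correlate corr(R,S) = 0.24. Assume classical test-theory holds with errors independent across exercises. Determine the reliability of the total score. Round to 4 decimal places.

0.7739

Var(R+S) = 21.7² + 4.1² + 2·[21.7·4.1·0.24] = 487.7 + 42.7056 = 530.406.
Under uncorrelated errors the observed covariances equal the true-score covariances, so only the own-variance terms attenuate.
True-score variance = [21.7²·0.76 + 4.1²·0.59] + 42.7056 = 367.794 + 42.7056 = 410.5.
Reliability = 410.5 / 530.406 = 0.7739.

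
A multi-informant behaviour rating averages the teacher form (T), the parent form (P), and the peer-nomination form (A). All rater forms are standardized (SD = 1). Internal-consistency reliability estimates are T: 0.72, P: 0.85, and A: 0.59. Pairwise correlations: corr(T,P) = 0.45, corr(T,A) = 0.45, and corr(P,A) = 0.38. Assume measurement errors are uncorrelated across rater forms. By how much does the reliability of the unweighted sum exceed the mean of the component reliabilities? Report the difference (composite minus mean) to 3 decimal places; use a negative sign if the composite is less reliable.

0.129

Var(sum) = 3 + 2.56 = 5.56; true-score variance = 2.16 + 2.56 = 4.72; composite reliability = 0.8489.
Mean component reliability = 0.7200.
Difference = 0.8489 − 0.7200 = 0.129.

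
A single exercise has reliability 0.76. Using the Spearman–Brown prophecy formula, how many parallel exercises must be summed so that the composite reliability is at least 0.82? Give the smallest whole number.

k ≥ ρ*(1−ρ₁)/(ρ₁(1−ρ*)) = 0.82·0.24 / (0.76·0.18) = 1.439.
Smallest integer k = 2.

2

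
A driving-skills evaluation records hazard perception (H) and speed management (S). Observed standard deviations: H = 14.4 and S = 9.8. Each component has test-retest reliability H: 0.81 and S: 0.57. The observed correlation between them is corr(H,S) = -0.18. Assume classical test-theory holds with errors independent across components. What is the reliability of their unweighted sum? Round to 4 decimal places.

0.6805

Var(H+S) = 14.4² + 9.8² + 2·[14.4·9.8·(-0.18)] = 303.4 − 50.8032 = 252.597.
With uncorrelated errors the cross-covariances are all true-score covariance, so they carry over unchanged; only the diagonal terms shrink to ρᵢσᵢ².
True-score variance = [14.4²·0.81 + 9.8²·0.57] − 50.8032 = 222.704 − 50.8032 = 171.901.
Reliability = 171.901 / 252.597 = 0.6805.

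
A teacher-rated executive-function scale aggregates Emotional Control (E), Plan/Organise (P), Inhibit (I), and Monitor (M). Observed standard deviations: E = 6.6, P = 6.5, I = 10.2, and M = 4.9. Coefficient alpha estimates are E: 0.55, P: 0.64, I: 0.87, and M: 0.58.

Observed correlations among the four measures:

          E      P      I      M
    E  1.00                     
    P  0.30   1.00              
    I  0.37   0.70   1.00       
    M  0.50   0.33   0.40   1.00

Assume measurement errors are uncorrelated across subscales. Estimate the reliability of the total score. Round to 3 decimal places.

0.877

Var(E+P+I+M) = 6.6² + 6.5² + 10.2² + 4.9² + 2·[6.6·6.5·0.30 + 6.6·10.2·0.37 + 6.6·4.9·0.50 + 6.5·10.2·0.70 + 6.5·4.9·0.33 + 10.2·4.9·0.40] = 213.86 + 261.722 = 475.582.
Under uncorrelated errors the observed covariances equal the true-score covariances, so only the own-variance terms attenuate.
True-score variance = [6.6²·0.55 + 6.5²·0.64 + 10.2²·0.87 + 4.9²·0.58] + 261.722 = 155.439 + 261.722 = 417.16.
Reliability = 417.16 / 475.582 = 0.877.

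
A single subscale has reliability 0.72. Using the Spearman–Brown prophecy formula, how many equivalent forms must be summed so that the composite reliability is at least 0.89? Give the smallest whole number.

4

k ≥ ρ*(1−ρ₁)/(ρ₁(1−ρ*)) = 0.89·0.28 / (0.72·0.11) = 3.146.
Smallest integer k = 4.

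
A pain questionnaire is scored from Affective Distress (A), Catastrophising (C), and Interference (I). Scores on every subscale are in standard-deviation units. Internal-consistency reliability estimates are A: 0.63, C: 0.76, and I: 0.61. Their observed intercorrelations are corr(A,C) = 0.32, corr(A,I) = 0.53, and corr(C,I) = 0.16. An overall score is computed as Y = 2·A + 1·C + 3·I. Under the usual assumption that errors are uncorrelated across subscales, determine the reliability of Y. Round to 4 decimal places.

0.7686

Var(Y) = 2² + 1 + 3² + 2·[2·0.32 + 6·0.53 + 3·0.16] = 14 + 8.6 = 22.6.
With uncorrelated errors the cross-covariances are all true-score covariance, so they carry over unchanged; only the diagonal terms shrink to ρᵢσᵢ².
True-score variance = [2²·0.63 + 0.76 + 3²·0.61] + 8.6 = 8.77 + 8.6 = 17.37.
Reliability = 17.37 / 22.6 = 0.7686.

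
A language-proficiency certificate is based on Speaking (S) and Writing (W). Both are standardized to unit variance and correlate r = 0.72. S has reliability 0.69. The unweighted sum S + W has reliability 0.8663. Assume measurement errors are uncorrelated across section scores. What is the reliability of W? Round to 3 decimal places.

Var(S+W) = 2 + 2·0.72 = 3.440.
True-score variance = ρ_S + ρ_W + 2·0.72, so 0.8663 = (0.69 + ρ_W + 1.44) / 3.440.
ρ_W = 0.8663·3.440 − 0.69 − 1.44 = 0.850.

0.850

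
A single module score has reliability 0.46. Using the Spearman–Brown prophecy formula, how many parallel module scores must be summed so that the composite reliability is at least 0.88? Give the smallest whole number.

k ≥ ρ*(1−ρ₁)/(ρ₁(1−ρ*)) = 0.88·0.54 / (0.46·0.12) = 8.609.
Smallest integer k = 9.

9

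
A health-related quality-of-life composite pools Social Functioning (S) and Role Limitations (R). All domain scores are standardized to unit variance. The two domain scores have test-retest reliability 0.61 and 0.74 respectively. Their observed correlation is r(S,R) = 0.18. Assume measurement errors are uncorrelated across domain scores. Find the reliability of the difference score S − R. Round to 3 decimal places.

0.604

Var(S−R) = 1 + 1 − 2·0.18 = 2 − 0.36 = 1.64.
With uncorrelated errors the cross-covariances are all true-score covariance, so they carry over unchanged; only the diagonal terms shrink to ρᵢσᵢ².
True-score variance = [0.61 + 0.74] − 0.36 = 1.35 − 0.36 = 0.99.
Reliability = 0.99 / 1.64 = 0.604.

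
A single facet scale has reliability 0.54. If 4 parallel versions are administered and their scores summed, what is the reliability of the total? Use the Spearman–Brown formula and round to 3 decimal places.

ρ_k = kρ / (1 + (k−1)ρ) = 4·0.54 / (1 + 3·0.54) = 2.160 / 2.620 = 0.824.

0.824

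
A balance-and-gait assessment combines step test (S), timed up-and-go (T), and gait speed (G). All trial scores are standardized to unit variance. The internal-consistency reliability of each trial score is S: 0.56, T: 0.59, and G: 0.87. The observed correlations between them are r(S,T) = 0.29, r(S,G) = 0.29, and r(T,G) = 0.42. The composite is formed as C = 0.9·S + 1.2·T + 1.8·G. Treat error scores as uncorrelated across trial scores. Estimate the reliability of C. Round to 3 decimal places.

0.846

Var(C) = 0.9² + 1.2² + 1.8² + 2·[1.08·0.29 + 1.62·0.29 + 2.16·0.42] = 5.49 + 3.3804 = 8.8704.
Under uncorrelated errors the observed covariances equal the true-score covariances, so only the own-variance terms attenuate.
True-score variance = [0.9²·0.56 + 1.2²·0.59 + 1.8²·0.87] + 3.3804 = 4.122 + 3.3804 = 7.5024.
Reliability = 7.5024 / 8.8704 = 0.846.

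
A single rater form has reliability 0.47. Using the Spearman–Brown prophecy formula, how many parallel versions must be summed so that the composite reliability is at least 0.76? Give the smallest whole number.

k ≥ ρ*(1−ρ₁)/(ρ₁(1−ρ*)) = 0.76·0.53 / (0.47·0.24) = 3.571.
Smallest integer k = 4.

4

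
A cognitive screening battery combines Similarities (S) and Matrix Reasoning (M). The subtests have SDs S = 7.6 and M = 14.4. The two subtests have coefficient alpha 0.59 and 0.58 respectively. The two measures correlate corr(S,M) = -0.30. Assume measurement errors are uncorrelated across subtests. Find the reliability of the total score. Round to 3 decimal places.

Var(S+M) = 7.6² + 14.4² + 2·[7.6·14.4·(-0.30)] = 265.12 − 65.664 = 199.456.
With uncorrelated errors the cross-covariances are all true-score covariance, so they carry over unchanged; only the diagonal terms shrink to ρᵢσᵢ².
True-score variance = [7.6²·0.59 + 14.4²·0.58] − 65.664 = 154.347 − 65.664 = 88.6832.
Reliability = 88.6832 / 199.456 = 0.445.

0.445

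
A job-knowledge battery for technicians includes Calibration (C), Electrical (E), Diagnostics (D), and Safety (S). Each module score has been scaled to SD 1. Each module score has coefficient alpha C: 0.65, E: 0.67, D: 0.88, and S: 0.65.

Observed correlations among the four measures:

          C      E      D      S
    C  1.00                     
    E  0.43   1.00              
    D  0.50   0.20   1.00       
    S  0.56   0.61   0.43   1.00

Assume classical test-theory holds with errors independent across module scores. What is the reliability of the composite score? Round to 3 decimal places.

0.878

Var(C+E+D+S) = 4 + 2·[0.43 + 0.50 + 0.56 + 0.20 + 0.61 + 0.43] = 4 + 5.46 = 9.46.
With uncorrelated errors the cross-covariances are all true-score covariance, so they carry over unchanged; only the diagonal terms shrink to ρᵢσᵢ².
True-score variance = [0.65 + 0.67 + 0.88 + 0.65] + 5.46 = 2.85 + 5.46 = 8.31.
Reliability = 8.31 / 9.46 = 0.878.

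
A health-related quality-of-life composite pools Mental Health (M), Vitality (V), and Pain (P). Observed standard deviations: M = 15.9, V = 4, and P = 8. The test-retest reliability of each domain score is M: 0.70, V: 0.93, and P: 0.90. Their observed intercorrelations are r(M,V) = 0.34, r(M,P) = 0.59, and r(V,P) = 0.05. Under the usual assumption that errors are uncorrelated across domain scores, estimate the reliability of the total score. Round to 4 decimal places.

Var(M+V+P) = 15.9² + 4² + 8² + 2·[15.9·4·0.34 + 15.9·8·0.59 + 4·8·0.05] = 332.81 + 196.544 = 529.354.
Under uncorrelated errors the observed covariances equal the true-score covariances, so only the own-variance terms attenuate.
True-score variance = [15.9²·0.70 + 4²·0.93 + 8²·0.90] + 196.544 = 249.447 + 196.544 = 445.991.
Reliability = 445.991 / 529.354 = 0.8425.

0.8425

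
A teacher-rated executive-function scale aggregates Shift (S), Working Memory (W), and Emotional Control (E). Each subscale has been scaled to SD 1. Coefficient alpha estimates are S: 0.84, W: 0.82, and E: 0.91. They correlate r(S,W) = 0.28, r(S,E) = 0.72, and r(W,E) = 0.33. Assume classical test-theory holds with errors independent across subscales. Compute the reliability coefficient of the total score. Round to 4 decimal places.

0.9240

Var(S+W+E) = 3 + 2·[0.28 + 0.72 + 0.33] = 3 + 2.66 = 5.66.
Under uncorrelated errors the observed covariances equal the true-score covariances, so only the own-variance terms attenuate.
True-score variance = [0.84 + 0.82 + 0.91] + 2.66 = 2.57 + 2.66 = 5.23.
Reliability = 5.23 / 5.66 = 0.9240.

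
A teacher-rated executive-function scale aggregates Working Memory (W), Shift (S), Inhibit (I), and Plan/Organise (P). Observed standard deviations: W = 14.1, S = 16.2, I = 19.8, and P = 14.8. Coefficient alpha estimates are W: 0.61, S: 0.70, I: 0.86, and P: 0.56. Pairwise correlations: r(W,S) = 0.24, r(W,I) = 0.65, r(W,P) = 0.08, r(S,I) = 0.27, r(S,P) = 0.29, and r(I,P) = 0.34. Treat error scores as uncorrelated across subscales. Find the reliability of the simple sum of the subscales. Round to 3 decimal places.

Var(W+S+I+P) = 14.1² + 16.2² + 19.8² + 14.8² + 2·[14.1·16.2·0.24 + 14.1·19.8·0.65 + 14.1·14.8·0.08 + 16.2·19.8·0.27 + 16.2·14.8·0.29 + 19.8·14.8·0.34] = 1072.33 + 1017.5 = 2089.83.
With uncorrelated errors the cross-covariances are all true-score covariance, so they carry over unchanged; only the diagonal terms shrink to ρᵢσᵢ².
True-score variance = [14.1²·0.61 + 16.2²·0.70 + 19.8²·0.86 + 14.8²·0.56] + 1017.5 = 764.799 + 1017.5 = 1782.3.
Reliability = 1782.3 / 2089.83 = 0.853.

0.853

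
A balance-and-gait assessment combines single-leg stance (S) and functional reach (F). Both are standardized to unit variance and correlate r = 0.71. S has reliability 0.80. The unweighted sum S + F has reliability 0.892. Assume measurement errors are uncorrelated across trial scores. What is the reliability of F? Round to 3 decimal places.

Var(S+F) = 2 + 2·0.71 = 3.420.
True-score variance = ρ_S + ρ_F + 2·0.71, so 0.892 = (0.80 + ρ_F + 1.42) / 3.420.
ρ_F = 0.892·3.420 − 0.80 − 1.42 = 0.831.

0.831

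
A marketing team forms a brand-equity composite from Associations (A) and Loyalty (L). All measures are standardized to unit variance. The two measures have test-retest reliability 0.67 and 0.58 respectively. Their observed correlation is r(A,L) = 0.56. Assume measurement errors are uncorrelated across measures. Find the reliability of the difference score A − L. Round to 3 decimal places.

0.148

Var(A−L) = 1 + 1 − 2·0.56 = 2 − 1.12 = 0.88.
Because errors are independent across components, Cov(Tᵢ,Tⱼ) = Cov(Xᵢ,Xⱼ); the off-diagonal part of the true-score variance is the same as above.
True-score variance = [0.67 + 0.58] − 1.12 = 1.25 − 1.12 = 0.13.
Reliability = 0.13 / 0.88 = 0.148.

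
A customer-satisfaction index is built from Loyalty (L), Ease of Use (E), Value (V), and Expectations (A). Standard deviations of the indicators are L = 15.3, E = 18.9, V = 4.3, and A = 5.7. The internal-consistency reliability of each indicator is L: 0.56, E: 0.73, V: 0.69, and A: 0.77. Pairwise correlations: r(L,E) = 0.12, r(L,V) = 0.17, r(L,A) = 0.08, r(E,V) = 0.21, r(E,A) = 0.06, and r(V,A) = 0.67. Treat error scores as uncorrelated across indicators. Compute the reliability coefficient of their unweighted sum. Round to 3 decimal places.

Var(L+E+V+A) = 15.3² + 18.9² + 4.3² + 5.7² + 2·[15.3·18.9·0.12 + 15.3·4.3·0.17 + 15.3·5.7·0.08 + 18.9·4.3·0.21 + 18.9·5.7·0.06 + 4.3·5.7·0.67] = 642.28 + 185.627 = 827.907.
Under uncorrelated errors the observed covariances equal the true-score covariances, so only the own-variance terms attenuate.
True-score variance = [15.3²·0.56 + 18.9²·0.73 + 4.3²·0.69 + 5.7²·0.77] + 185.627 = 429.629 + 185.627 = 615.256.
Reliability = 615.256 / 827.907 = 0.743.

0.743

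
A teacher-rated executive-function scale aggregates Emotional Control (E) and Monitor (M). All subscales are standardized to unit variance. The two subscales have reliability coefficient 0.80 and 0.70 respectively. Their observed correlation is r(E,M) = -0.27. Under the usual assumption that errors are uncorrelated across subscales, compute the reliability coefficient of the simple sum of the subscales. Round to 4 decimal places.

Var(E+M) = 2 + 2·[(-0.27)] = 2 − 0.54 = 1.46.
Because errors are independent across components, Cov(Tᵢ,Tⱼ) = Cov(Xᵢ,Xⱼ); the off-diagonal part of the true-score variance is the same as above.
True-score variance = [0.80 + 0.70] − 0.54 = 1.5 − 0.54 = 0.96.
Reliability = 0.96 / 1.46 = 0.6575.

0.6575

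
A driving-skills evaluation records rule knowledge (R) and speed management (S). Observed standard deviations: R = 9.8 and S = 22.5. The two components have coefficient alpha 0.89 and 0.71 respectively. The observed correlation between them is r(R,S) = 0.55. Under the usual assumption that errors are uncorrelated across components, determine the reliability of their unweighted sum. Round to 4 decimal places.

Var(R+S) = 9.8² + 22.5² + 2·[9.8·22.5·0.55] = 602.29 + 242.55 = 844.84.
Under uncorrelated errors the observed covariances equal the true-score covariances, so only the own-variance terms attenuate.
True-score variance = [9.8²·0.89 + 22.5²·0.71] + 242.55 = 444.913 + 242.55 = 687.463.
Reliability = 687.463 / 844.84 = 0.8137.

0.8137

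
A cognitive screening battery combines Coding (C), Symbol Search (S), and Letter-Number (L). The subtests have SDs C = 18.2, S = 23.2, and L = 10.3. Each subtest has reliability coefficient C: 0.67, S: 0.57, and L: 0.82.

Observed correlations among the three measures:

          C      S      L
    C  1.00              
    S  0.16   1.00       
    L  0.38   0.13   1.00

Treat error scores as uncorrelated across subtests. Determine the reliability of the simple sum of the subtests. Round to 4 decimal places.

Var(C+S+L) = 18.2² + 23.2² + 10.3² + 2·[18.2·23.2·0.16 + 18.2·10.3·0.38 + 23.2·10.3·0.13] = 975.57 + 339.716 = 1315.29.
Under uncorrelated errors the observed covariances equal the true-score covariances, so only the own-variance terms attenuate.
True-score variance = [18.2²·0.67 + 23.2²·0.57 + 10.3²·0.82] + 339.716 = 615.721 + 339.716 = 955.437.
Reliability = 955.437 / 1315.29 = 0.7264.

0.7264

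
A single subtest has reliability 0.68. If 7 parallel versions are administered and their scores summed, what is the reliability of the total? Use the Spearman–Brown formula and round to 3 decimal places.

ρ_k = kρ / (1 + (k−1)ρ) = 7·0.68 / (1 + 6·0.68) = 4.760 / 5.080 = 0.937.

0.937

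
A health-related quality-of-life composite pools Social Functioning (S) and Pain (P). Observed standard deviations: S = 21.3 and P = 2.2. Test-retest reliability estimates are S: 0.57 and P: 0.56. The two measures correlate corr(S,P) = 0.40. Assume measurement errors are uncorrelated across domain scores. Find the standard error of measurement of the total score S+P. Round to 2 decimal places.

14.04

Var(total) = 458.53 + 37.488 = 496.018.
True-score variance = 261.314 + 37.488 = 298.802, so reliability = 0.6024.
Error variance = 496.018 − 298.802 = 197.216; SEM = √197.216 = 14.04.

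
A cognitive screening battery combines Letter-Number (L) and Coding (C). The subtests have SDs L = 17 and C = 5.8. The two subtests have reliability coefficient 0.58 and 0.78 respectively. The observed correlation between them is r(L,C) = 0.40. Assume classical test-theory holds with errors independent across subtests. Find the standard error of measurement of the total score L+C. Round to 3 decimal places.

Var(total) = 322.64 + 78.88 = 401.52.
True-score variance = 193.859 + 78.88 = 272.739, so reliability = 0.6793.
Error variance = 401.52 − 272.739 = 128.781; SEM = √128.781 = 11.348.

11.348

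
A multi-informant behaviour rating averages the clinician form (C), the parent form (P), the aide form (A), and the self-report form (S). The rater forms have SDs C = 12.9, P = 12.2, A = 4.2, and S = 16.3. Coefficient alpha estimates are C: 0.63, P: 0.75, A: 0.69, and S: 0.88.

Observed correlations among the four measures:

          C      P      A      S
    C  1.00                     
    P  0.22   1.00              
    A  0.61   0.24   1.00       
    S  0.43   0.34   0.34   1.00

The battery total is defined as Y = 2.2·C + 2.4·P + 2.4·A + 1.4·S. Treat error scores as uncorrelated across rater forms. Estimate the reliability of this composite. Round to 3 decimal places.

Var(Y) = 2.2²·12.9² + 2.4²·12.2² + 2.4²·4.2² + 1.4²·16.3² + 2·[5.28·12.9·12.2·0.22 + 5.28·12.9·4.2·0.61 + 3.08·12.9·16.3·0.43 + 5.76·12.2·4.2·0.24 + 3.36·12.2·16.3·0.34 + 3.36·4.2·16.3·0.34] = 2285.1 + 2024.04 = 4309.14.
Under uncorrelated errors the observed covariances equal the true-score covariances, so only the own-variance terms attenuate.
True-score variance = [2.2²·12.9²·0.63 + 2.4²·12.2²·0.75 + 2.4²·4.2²·0.69 + 1.4²·16.3²·0.88] + 2024.04 = 1678.78 + 2024.04 = 3702.81.
Reliability = 3702.81 / 4309.14 = 0.859.

0.859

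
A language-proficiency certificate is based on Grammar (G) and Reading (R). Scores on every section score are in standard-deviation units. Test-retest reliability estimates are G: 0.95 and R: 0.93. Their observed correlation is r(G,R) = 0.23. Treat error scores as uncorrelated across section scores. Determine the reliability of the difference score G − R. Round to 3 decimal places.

0.922

Var(G−R) = 1 + 1 − 2·0.23 = 2 − 0.46 = 1.54.
Because errors are independent across components, Cov(Tᵢ,Tⱼ) = Cov(Xᵢ,Xⱼ); the off-diagonal part of the true-score variance is the same as above.
True-score variance = [0.95 + 0.93] − 0.46 = 1.88 − 0.46 = 1.42.
Reliability = 1.42 / 1.54 = 0.922.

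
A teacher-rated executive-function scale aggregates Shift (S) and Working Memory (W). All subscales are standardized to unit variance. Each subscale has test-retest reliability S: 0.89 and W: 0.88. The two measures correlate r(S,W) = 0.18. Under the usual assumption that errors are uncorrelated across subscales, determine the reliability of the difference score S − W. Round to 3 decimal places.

Var(S−W) = 1 + 1 − 2·0.18 = 2 − 0.36 = 1.64.
Under uncorrelated errors the observed covariances equal the true-score covariances, so only the own-variance terms attenuate.
True-score variance = [0.89 + 0.88] − 0.36 = 1.77 − 0.36 = 1.41.
Reliability = 1.41 / 1.64 = 0.860.

0.860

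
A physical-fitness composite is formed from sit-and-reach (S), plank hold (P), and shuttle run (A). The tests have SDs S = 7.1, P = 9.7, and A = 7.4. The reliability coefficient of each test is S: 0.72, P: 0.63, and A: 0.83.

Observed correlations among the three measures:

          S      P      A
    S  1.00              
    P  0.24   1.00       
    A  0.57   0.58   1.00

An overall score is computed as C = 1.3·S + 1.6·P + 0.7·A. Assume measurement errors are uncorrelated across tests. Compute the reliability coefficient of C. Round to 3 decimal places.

0.794

Var(C) = 1.3²·7.1² + 1.6²·9.7² + 0.7²·7.4² + 2·[2.08·7.1·9.7·0.24 + 0.91·7.1·7.4·0.57 + 1.12·9.7·7.4·0.58] = 352.896 + 216.521 = 569.417.
With uncorrelated errors the cross-covariances are all true-score covariance, so they carry over unchanged; only the diagonal terms shrink to ρᵢσᵢ².
True-score variance = [1.3²·7.1²·0.72 + 1.6²·9.7²·0.63 + 0.7²·7.4²·0.83] + 216.521 = 235.358 + 216.521 = 451.88.
Reliability = 451.88 / 569.417 = 0.794.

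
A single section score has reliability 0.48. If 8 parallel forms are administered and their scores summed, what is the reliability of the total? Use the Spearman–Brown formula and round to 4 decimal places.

ρ_k = kρ / (1 + (k−1)ρ) = 8·0.48 / (1 + 7·0.48) = 3.840 / 4.360 = 0.8807.

0.8807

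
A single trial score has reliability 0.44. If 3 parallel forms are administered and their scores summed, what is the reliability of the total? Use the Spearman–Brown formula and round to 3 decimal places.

0.702

ρ_k = kρ / (1 + (k−1)ρ) = 3·0.44 / (1 + 2·0.44) = 1.320 / 1.880 = 0.702.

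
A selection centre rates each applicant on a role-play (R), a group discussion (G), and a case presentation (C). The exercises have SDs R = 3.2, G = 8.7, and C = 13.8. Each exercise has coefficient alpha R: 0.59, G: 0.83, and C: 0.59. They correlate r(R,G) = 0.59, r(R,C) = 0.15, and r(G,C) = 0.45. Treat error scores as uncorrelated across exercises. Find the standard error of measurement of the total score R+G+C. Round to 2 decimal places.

Var(total) = 276.37 + 154.153 = 430.523.
True-score variance = 181.224 + 154.153 = 335.377, so reliability = 0.7790.
Error variance = 430.523 − 335.377 = 95.1461; SEM = √95.1461 = 9.75.

9.75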